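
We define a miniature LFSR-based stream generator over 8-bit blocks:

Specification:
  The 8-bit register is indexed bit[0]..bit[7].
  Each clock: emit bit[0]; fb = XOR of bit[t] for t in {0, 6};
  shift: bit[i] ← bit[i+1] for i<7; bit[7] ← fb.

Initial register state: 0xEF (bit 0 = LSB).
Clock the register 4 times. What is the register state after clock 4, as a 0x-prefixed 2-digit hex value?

0xCE

reg_0 = 0xEF
clock 1: out=1, reg = 0x77
clock 2: out=1, reg = 0x3B
clock 3: out=1, reg = 0x9D
clock 4: out=1, reg = 0xCE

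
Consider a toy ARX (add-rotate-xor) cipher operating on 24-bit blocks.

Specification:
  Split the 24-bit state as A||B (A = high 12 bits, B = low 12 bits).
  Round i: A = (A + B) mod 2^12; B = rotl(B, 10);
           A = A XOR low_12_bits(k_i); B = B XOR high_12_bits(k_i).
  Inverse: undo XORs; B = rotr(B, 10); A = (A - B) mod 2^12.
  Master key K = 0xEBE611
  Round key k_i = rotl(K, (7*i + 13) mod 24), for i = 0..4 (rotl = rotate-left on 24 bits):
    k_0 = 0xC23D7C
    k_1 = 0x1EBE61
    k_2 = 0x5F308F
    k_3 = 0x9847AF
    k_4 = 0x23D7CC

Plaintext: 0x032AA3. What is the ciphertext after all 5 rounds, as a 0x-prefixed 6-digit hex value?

s_0 = plaintext = 0x032AA3
s_1 = Round(s_0, k_0) = 0x7A928B
s_2 = Round(s_1, k_1) = 0x455D49
s_3 = Round(s_2, k_2) = 0x1112A1
s_4 = Round(s_3, k_3) = 0x41DD2C
s_5 = Round(s_4, k_4) = 0x685176

0x685176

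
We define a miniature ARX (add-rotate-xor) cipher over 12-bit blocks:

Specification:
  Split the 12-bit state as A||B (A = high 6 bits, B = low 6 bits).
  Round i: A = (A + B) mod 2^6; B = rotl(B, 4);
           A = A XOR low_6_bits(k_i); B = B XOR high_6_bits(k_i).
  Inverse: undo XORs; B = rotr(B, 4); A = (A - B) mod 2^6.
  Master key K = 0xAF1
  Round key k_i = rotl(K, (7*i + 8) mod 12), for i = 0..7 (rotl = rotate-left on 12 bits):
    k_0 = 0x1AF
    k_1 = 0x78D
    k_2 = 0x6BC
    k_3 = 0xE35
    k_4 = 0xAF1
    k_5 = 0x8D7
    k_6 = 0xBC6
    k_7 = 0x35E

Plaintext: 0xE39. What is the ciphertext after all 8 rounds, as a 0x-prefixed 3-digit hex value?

0xFEC

s_0 = plaintext = 0xE39
s_1 = Round(s_0, k_0) = 0x798
s_2 = Round(s_1, k_1) = 0xED8
s_3 = Round(s_2, k_2) = 0xBDC
s_4 = Round(s_3, k_3) = 0xFBF
s_5 = Round(s_4, k_4) = 0x314
s_6 = Round(s_5, k_5) = 0xDE6
s_7 = Round(s_6, k_6) = 0x6C6
s_8 = Round(s_7, k_7) = 0xFEC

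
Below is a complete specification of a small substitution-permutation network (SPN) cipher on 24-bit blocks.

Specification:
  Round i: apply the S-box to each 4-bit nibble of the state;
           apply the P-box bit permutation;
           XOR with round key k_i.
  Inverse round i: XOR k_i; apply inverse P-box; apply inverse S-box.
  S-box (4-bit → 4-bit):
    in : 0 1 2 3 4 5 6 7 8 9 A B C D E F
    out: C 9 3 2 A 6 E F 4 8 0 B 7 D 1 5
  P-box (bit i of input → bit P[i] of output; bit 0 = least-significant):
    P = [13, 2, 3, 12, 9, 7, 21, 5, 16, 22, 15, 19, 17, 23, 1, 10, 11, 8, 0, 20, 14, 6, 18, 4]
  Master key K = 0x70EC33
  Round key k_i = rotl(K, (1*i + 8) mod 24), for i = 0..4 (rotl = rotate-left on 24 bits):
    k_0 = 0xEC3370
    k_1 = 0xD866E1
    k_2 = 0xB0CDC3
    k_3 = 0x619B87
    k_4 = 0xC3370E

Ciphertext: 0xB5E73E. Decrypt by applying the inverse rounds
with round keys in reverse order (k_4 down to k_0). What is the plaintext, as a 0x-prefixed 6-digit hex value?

s_0 = ciphertext = 0xB5E73E
s_1 = InvRound(s_0, k_4) = 0xD9E509
s_2 = InvRound(s_1, k_3) = 0xE169C7
s_3 = InvRound(s_2, k_2) = 0xA99CA2
s_4 = InvRound(s_3, k_1) = 0x2D8CF1
s_5 = InvRound(s_4, k_0) = 0xAC4C21

0xAC4C21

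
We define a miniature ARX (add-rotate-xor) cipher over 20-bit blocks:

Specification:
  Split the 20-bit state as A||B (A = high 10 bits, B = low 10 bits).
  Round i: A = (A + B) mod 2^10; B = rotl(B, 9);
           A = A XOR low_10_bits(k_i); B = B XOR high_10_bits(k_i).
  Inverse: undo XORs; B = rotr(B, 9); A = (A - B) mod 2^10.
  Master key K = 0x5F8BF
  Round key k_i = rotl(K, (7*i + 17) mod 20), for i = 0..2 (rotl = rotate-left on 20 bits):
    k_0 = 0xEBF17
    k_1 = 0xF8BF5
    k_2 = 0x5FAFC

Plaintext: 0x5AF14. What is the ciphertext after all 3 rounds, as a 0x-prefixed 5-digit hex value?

s_0 = plaintext = 0x5AF14
s_1 = Round(s_0, k_0) = 0xDA225
s_2 = Round(s_1, k_1) = 0x9E0F0
s_3 = Round(s_2, k_2) = 0x65106

0x65106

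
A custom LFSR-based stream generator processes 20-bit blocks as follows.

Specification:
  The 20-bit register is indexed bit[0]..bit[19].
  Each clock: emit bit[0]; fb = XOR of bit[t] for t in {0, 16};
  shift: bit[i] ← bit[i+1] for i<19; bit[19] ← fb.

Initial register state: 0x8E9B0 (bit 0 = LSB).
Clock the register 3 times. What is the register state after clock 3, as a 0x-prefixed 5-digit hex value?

reg_0 = 0x8E9B0
clock 1: out=0, reg = 0x474D8
clock 2: out=0, reg = 0x23A6C
clock 3: out=0, reg = 0x11D36

0x11D36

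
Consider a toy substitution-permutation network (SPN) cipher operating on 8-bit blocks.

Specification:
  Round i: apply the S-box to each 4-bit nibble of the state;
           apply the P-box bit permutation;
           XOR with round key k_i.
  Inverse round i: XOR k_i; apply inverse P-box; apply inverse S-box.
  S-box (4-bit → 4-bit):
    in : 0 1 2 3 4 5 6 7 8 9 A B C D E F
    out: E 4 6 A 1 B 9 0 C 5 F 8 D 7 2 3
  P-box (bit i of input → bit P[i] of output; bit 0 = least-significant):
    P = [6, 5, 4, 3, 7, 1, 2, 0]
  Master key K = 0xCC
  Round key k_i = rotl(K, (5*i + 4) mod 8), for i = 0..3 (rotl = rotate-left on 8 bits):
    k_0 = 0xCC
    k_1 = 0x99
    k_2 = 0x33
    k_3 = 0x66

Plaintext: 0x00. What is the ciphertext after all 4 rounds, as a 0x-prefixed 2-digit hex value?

0x7A

s_0 = plaintext = 0x00
s_1 = Round(s_0, k_0) = 0xF3
s_2 = Round(s_1, k_1) = 0x33
s_3 = Round(s_2, k_2) = 0x18
s_4 = Round(s_3, k_3) = 0x7A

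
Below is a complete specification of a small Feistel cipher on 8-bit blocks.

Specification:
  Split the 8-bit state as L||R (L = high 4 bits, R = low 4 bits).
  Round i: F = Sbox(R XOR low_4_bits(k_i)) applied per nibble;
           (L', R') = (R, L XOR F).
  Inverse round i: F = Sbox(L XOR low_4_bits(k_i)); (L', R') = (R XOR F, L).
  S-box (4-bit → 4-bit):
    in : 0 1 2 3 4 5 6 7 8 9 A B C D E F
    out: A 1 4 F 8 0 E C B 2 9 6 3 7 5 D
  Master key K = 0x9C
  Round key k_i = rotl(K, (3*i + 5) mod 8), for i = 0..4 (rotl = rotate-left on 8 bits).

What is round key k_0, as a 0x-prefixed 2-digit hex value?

0x93

K = 0x9C
k_0 = rotl(K, (3*0+5) mod 8) = rotl(K, 5) = 0x93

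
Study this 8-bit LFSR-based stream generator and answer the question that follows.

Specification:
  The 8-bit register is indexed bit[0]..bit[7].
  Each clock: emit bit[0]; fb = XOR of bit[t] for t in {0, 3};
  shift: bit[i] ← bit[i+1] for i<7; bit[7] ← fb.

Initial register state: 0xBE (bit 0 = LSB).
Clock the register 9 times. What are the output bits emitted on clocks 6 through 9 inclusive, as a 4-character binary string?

1011

reg_0 = 0xBE
clock 1: out=0, reg = 0xDF
clock 2: out=1, reg = 0x6F
clock 3: out=1, reg = 0x37
clock 4: out=1, reg = 0x9B
clock 5: out=1, reg = 0x4D
clock 6: out=1, reg = 0x26
clock 7: out=0, reg = 0x13
clock 8: out=1, reg = 0x89
clock 9: out=1, reg = 0x44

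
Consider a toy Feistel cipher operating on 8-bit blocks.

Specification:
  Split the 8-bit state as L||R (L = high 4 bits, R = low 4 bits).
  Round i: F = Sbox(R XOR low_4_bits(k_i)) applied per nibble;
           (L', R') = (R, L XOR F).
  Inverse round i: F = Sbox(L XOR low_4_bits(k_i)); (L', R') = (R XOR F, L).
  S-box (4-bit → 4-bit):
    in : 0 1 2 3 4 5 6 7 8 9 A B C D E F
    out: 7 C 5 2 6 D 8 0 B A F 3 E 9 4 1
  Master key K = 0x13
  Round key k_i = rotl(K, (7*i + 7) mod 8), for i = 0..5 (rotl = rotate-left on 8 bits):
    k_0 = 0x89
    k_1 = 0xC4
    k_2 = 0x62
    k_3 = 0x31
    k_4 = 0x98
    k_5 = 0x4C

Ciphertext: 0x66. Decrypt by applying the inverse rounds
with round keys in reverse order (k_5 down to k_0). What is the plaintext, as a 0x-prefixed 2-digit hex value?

s_0 = ciphertext = 0x66
s_1 = InvRound(s_0, k_5) = 0x96
s_2 = InvRound(s_1, k_4) = 0xA9
s_3 = InvRound(s_2, k_3) = 0xAA
s_4 = InvRound(s_3, k_2) = 0x1A
s_5 = InvRound(s_4, k_1) = 0x71
s_6 = InvRound(s_5, k_0) = 0x57

0x57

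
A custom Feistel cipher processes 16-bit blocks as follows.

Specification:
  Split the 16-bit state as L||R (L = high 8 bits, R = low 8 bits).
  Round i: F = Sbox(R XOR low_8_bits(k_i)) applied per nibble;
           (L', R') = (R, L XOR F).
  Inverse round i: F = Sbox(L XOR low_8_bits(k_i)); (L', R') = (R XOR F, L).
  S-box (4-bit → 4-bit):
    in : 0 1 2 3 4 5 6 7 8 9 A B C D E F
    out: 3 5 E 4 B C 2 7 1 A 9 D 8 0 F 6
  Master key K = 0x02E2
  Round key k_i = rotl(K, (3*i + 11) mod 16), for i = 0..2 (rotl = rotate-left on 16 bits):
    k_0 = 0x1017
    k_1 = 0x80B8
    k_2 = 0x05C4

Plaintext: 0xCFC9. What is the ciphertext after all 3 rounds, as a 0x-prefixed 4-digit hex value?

0xB8B8

s_0 = plaintext = 0xCFC9
s_1 = Round(s_0, k_0) = 0xC9C0
s_2 = Round(s_1, k_1) = 0xC0B8
s_3 = Round(s_2, k_2) = 0xB8B8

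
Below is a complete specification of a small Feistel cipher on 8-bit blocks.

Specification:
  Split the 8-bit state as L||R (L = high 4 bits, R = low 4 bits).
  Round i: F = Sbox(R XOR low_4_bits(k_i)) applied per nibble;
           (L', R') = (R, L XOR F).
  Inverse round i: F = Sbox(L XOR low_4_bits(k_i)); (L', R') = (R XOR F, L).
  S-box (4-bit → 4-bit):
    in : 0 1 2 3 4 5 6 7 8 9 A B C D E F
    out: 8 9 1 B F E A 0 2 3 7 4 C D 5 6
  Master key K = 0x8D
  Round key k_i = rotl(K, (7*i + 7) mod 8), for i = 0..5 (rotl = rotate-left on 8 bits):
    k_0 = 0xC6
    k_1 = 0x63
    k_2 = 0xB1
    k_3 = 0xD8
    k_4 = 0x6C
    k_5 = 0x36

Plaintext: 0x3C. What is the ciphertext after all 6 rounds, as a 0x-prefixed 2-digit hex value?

s_0 = plaintext = 0x3C
s_1 = Round(s_0, k_0) = 0xC4
s_2 = Round(s_1, k_1) = 0x4C
s_3 = Round(s_2, k_2) = 0xC9
s_4 = Round(s_3, k_3) = 0x95
s_5 = Round(s_4, k_4) = 0x5A
s_6 = Round(s_5, k_5) = 0xA9

0xA9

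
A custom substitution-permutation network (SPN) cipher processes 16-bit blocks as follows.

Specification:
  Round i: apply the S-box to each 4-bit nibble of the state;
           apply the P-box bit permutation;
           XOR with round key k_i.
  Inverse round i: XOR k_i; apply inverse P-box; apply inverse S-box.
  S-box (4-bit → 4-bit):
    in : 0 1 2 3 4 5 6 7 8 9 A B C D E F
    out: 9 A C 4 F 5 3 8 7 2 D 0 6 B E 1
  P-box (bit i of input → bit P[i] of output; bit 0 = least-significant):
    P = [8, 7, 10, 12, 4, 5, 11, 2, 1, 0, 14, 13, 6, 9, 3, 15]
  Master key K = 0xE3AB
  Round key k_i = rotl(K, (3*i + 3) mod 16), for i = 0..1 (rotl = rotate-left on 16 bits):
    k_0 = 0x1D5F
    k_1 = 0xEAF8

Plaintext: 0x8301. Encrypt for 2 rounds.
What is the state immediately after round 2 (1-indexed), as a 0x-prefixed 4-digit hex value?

0x6482

s_0 = plaintext = 0x8301
s_1 = Round(s_0, k_0) = 0x4F83
s_2 = Round(s_1, k_1) = 0x6482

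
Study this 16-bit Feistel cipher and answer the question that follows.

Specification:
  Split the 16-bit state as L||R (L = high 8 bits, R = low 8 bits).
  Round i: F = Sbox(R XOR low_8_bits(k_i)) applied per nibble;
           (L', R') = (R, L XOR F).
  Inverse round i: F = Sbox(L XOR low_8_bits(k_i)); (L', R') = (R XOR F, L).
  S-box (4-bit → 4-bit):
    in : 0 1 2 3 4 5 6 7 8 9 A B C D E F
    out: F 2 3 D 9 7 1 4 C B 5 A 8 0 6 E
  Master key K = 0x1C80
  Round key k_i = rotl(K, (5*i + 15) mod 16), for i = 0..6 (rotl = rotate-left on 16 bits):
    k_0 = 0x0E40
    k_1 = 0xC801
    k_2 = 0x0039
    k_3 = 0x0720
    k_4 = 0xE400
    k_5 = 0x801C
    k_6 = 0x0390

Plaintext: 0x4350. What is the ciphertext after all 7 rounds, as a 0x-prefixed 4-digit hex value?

0x073A

s_0 = plaintext = 0x4350
s_1 = Round(s_0, k_0) = 0x506C
s_2 = Round(s_1, k_1) = 0x6C40
s_3 = Round(s_2, k_2) = 0x4027
s_4 = Round(s_3, k_3) = 0x27B4
s_5 = Round(s_4, k_4) = 0xB48E
s_6 = Round(s_5, k_5) = 0x8E07
s_7 = Round(s_6, k_6) = 0x073A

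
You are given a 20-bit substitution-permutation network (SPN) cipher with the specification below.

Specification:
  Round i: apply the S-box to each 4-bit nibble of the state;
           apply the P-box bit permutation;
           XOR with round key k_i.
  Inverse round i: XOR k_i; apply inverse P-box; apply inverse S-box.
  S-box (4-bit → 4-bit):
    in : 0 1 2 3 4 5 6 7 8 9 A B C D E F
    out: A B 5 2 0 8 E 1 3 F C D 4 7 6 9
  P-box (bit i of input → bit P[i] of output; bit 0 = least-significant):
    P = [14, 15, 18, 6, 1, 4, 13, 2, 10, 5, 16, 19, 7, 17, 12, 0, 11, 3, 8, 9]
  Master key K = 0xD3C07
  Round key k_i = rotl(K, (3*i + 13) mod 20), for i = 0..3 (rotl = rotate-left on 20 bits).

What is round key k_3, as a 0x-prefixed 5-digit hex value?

K = 0xD3C07
k_0 = rotl(K, (3*0+13) mod 20) = rotl(K, 13) = 0x0FA78
k_1 = rotl(K, (3*1+13) mod 20) = rotl(K, 16) = 0x7D3C0
k_2 = rotl(K, (3*2+13) mod 20) = rotl(K, 19) = 0xE9E03
k_3 = rotl(K, (3*3+13) mod 20) = rotl(K, 2) = 0x4F01F

0x4F01F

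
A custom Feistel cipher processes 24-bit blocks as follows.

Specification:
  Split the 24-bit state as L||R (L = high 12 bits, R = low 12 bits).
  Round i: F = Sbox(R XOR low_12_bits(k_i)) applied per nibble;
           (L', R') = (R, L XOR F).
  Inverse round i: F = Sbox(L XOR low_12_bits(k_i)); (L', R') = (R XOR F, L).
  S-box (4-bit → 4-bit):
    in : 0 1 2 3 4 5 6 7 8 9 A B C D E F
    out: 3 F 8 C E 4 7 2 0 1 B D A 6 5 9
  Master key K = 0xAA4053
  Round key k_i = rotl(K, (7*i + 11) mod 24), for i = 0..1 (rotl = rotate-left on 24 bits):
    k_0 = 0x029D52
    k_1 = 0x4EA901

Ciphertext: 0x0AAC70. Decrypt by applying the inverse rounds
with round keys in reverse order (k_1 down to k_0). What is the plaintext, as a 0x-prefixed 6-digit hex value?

0x3B3DCD

s_0 = ciphertext = 0x0AAC70
s_1 = InvRound(s_0, k_1) = 0xDCD0AA
s_2 = InvRound(s_1, k_0) = 0x3B3DCD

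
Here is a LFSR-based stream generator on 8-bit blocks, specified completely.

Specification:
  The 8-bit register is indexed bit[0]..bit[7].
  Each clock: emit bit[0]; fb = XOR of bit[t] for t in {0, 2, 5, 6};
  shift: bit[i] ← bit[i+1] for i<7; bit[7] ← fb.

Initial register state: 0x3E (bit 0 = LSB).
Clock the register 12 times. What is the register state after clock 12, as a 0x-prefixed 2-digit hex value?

reg_0 = 0x3E
clock 1: out=0, reg = 0x1F
clock 2: out=1, reg = 0x0F
clock 3: out=1, reg = 0x07
clock 4: out=1, reg = 0x03
clock 5: out=1, reg = 0x81
clock 6: out=1, reg = 0xC0
clock 7: out=0, reg = 0xE0
clock 8: out=0, reg = 0x70
clock 9: out=0, reg = 0x38
clock 10: out=0, reg = 0x9C
clock 11: out=0, reg = 0xCE
clock 12: out=0, reg = 0x67

0x67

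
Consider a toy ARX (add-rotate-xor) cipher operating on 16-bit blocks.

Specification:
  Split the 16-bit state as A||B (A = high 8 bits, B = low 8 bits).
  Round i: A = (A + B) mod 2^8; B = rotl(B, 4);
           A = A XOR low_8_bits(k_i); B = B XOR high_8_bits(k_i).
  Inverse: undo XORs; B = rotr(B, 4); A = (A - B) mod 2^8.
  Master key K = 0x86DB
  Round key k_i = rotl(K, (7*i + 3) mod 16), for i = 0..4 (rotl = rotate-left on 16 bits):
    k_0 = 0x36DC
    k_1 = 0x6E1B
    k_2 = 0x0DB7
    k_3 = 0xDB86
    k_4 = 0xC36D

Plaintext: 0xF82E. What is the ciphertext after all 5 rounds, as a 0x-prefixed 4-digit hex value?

s_0 = plaintext = 0xF82E
s_1 = Round(s_0, k_0) = 0xFAD4
s_2 = Round(s_1, k_1) = 0xD523
s_3 = Round(s_2, k_2) = 0x4F3F
s_4 = Round(s_3, k_3) = 0x0828
s_5 = Round(s_4, k_4) = 0x5D41

0x5D41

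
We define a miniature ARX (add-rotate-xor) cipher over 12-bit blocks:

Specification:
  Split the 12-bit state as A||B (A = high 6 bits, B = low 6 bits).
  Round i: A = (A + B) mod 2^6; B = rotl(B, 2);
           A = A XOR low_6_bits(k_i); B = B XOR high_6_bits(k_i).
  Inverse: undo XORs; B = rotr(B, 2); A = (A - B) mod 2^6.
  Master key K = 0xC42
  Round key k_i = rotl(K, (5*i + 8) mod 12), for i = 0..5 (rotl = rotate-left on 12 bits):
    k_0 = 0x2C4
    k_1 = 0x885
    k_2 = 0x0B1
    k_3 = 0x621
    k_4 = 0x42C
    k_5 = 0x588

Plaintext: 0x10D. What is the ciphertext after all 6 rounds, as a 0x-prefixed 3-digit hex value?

0x5A6

s_0 = plaintext = 0x10D
s_1 = Round(s_0, k_0) = 0x57F
s_2 = Round(s_1, k_1) = 0x45D
s_3 = Round(s_2, k_2) = 0x7F7
s_4 = Round(s_3, k_3) = 0xDC7
s_5 = Round(s_4, k_4) = 0x48C
s_6 = Round(s_5, k_5) = 0x5A6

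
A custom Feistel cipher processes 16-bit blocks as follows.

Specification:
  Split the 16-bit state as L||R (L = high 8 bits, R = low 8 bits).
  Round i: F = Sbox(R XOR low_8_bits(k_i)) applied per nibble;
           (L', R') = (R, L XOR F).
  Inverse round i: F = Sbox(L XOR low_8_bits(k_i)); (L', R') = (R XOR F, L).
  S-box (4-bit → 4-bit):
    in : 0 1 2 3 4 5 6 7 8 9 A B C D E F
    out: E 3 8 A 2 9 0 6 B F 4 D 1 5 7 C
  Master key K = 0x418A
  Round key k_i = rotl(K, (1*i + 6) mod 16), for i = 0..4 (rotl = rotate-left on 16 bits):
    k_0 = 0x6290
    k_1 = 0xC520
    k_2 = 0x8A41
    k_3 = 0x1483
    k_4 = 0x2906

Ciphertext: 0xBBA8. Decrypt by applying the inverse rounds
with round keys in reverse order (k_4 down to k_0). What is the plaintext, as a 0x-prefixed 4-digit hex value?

0x5EB7

s_0 = ciphertext = 0xBBA8
s_1 = InvRound(s_0, k_4) = 0x7DBB
s_2 = InvRound(s_1, k_3) = 0x7C7D
s_3 = InvRound(s_2, k_2) = 0xD87C
s_4 = InvRound(s_3, k_1) = 0xB7D8
s_5 = InvRound(s_4, k_0) = 0x5EB7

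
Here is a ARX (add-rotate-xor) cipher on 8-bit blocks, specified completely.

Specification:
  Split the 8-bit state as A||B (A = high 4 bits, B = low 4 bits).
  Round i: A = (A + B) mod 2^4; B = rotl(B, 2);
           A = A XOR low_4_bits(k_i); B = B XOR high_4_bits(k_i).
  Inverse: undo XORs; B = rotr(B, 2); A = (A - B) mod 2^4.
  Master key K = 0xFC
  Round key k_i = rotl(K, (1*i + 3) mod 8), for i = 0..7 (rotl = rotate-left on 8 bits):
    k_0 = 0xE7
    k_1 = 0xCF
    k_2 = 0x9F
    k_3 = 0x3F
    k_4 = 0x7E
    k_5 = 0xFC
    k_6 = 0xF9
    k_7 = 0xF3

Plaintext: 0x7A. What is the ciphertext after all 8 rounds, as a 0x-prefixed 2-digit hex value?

0x2A

s_0 = plaintext = 0x7A
s_1 = Round(s_0, k_0) = 0x64
s_2 = Round(s_1, k_1) = 0x5D
s_3 = Round(s_2, k_2) = 0xDE
s_4 = Round(s_3, k_3) = 0x48
s_5 = Round(s_4, k_4) = 0x25
s_6 = Round(s_5, k_5) = 0xBA
s_7 = Round(s_6, k_6) = 0xC5
s_8 = Round(s_7, k_7) = 0x2A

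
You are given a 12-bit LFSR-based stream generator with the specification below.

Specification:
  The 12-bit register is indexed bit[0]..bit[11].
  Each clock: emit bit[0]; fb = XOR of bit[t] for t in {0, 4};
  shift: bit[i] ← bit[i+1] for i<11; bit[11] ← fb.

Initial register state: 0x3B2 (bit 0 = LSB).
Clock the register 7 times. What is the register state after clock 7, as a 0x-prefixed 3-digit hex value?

0x127

reg_0 = 0x3B2
clock 1: out=0, reg = 0x9D9
clock 2: out=1, reg = 0x4EC
clock 3: out=0, reg = 0x276
clock 4: out=0, reg = 0x93B
clock 5: out=1, reg = 0x49D
clock 6: out=1, reg = 0x24E
clock 7: out=0, reg = 0x127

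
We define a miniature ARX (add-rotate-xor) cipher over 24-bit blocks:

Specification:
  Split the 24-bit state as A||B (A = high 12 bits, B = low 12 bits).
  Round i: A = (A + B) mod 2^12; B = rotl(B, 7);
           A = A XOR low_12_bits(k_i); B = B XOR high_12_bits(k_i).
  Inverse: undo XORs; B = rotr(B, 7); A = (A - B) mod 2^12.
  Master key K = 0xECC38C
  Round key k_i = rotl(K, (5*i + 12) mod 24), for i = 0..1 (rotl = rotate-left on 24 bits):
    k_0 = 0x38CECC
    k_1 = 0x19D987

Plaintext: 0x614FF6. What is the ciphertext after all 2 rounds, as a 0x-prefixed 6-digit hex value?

0x83E85A

s_0 = plaintext = 0x614FF6
s_1 = Round(s_0, k_0) = 0x8C68F3
s_2 = Round(s_1, k_1) = 0x83E85A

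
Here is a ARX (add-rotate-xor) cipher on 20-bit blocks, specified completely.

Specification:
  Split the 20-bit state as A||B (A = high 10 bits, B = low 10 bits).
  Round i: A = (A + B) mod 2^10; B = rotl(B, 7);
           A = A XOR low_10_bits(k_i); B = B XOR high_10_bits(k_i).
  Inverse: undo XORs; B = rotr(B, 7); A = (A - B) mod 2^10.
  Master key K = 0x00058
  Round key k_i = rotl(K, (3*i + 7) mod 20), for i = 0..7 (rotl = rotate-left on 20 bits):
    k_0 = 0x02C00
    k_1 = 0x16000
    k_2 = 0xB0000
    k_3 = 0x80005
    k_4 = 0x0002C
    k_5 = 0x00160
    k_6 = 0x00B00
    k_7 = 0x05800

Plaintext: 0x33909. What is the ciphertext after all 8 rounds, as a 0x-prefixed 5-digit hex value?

s_0 = plaintext = 0x33909
s_1 = Round(s_0, k_0) = 0x75CAA
s_2 = Round(s_1, k_1) = 0xA054D
s_3 = Round(s_2, k_2) = 0xF3869
s_4 = Round(s_3, k_3) = 0x0CA8D
s_5 = Round(s_4, k_4) = 0xA4ED1
s_6 = Round(s_5, k_5) = 0x010DA
s_7 = Round(s_6, k_6) = 0xF7919
s_8 = Round(s_7, k_7) = 0x3DCB5

0x3DCB5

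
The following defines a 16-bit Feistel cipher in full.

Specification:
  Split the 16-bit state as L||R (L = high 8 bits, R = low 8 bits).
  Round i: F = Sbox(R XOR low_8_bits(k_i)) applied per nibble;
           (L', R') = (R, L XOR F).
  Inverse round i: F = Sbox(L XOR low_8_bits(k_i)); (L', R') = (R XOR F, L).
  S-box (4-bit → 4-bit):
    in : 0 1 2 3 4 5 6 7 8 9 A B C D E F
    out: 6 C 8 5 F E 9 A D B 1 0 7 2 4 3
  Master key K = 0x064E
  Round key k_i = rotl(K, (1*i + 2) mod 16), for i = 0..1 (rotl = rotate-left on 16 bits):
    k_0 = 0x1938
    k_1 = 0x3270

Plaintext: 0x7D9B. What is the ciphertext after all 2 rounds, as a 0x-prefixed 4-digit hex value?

0x6856

s_0 = plaintext = 0x7D9B
s_1 = Round(s_0, k_0) = 0x9B68
s_2 = Round(s_1, k_1) = 0x6856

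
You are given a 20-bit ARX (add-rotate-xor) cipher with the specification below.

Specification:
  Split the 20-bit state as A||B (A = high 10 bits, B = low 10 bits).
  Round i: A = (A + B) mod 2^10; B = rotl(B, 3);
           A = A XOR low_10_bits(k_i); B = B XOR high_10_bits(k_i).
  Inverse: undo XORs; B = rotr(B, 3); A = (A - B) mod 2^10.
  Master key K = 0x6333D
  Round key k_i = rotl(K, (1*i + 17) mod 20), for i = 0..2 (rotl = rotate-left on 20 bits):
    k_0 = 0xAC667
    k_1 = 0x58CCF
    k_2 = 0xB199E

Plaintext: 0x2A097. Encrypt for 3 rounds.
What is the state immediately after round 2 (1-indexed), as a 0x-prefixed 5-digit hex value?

0x6BD27

s_0 = plaintext = 0x2A097
s_1 = Round(s_0, k_0) = 0xD6208
s_2 = Round(s_1, k_1) = 0x6BD27
s_3 = Round(s_2, k_2) = 0xD23FC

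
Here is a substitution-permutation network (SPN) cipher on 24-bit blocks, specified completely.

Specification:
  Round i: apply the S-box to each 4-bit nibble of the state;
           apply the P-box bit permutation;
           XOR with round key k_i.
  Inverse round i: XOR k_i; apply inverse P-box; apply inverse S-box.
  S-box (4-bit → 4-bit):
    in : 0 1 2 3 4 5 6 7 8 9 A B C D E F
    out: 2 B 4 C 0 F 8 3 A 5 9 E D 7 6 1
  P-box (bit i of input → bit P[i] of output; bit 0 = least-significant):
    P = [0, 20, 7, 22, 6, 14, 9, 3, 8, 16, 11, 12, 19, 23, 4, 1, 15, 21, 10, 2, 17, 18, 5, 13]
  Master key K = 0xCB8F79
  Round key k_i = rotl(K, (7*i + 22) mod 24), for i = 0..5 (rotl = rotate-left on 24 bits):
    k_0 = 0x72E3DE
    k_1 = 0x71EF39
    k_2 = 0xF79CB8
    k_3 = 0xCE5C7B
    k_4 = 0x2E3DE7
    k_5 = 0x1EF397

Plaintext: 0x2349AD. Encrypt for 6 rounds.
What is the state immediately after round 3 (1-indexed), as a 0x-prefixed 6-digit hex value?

s_0 = plaintext = 0x2349AD
s_1 = Round(s_0, k_0) = 0x62EE33
s_2 = Round(s_1, k_1) = 0xB0C1A1
s_3 = Round(s_2, k_2) = 0x8AADC3
s_4 = Round(s_3, k_3) = 0x83F7B5
s_5 = Round(s_4, k_4) = 0x735A6A
s_6 = Round(s_5, k_5) = 0xD0E688

0x8AADC3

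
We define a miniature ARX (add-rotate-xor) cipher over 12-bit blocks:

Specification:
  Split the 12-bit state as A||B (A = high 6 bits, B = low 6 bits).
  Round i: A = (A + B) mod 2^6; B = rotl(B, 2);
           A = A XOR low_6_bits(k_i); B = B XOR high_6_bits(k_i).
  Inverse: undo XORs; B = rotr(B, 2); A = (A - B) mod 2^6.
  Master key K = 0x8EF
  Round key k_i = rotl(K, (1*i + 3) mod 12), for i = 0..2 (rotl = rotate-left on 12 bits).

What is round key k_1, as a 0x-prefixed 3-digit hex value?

K = 0x8EF
k_0 = rotl(K, (1*0+3) mod 12) = rotl(K, 3) = 0x77C
k_1 = rotl(K, (1*1+3) mod 12) = rotl(K, 4) = 0xEF8

0xEF8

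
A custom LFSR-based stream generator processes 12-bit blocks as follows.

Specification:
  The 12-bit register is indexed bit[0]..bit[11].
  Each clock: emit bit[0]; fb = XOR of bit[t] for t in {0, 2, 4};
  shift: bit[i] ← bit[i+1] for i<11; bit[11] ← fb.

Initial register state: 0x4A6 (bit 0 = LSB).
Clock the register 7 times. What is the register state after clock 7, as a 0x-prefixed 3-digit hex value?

reg_0 = 0x4A6
clock 1: out=0, reg = 0xA53
clock 2: out=1, reg = 0x529
clock 3: out=1, reg = 0xA94
clock 4: out=0, reg = 0x54A
clock 5: out=0, reg = 0x2A5
clock 6: out=1, reg = 0x152
clock 7: out=0, reg = 0x8A9

0x8A9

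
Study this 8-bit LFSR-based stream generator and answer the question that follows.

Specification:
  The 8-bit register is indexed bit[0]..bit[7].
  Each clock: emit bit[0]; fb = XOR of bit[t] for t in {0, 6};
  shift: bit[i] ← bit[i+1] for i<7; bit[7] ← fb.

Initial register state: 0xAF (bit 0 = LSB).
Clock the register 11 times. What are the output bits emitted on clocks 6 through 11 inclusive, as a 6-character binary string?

101100

reg_0 = 0xAF
clock 1: out=1, reg = 0xD7
clock 2: out=1, reg = 0x6B
clock 3: out=1, reg = 0x35
clock 4: out=1, reg = 0x9A
clock 5: out=0, reg = 0x4D
clock 6: out=1, reg = 0x26
clock 7: out=0, reg = 0x13
clock 8: out=1, reg = 0x89
clock 9: out=1, reg = 0xC4
clock 10: out=0, reg = 0xE2
clock 11: out=0, reg = 0xF1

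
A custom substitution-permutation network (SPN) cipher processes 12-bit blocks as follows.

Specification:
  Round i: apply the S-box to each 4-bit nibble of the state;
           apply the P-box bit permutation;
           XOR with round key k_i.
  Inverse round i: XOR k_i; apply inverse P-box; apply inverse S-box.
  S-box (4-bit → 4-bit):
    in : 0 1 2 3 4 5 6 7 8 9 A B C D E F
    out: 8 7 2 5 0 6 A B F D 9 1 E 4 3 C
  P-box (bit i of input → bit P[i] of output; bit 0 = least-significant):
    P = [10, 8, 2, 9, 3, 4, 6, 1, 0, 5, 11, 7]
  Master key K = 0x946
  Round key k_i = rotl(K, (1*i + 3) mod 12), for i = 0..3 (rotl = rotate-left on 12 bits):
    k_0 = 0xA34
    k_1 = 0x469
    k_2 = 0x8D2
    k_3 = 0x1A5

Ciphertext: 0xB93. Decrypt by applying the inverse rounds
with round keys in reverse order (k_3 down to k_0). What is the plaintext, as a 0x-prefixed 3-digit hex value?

s_0 = ciphertext = 0xB93
s_1 = InvRound(s_0, k_3) = 0x56F
s_2 = InvRound(s_1, k_2) = 0x8E1
s_3 = InvRound(s_2, k_1) = 0xFBB
s_4 = InvRound(s_3, k_0) = 0xAA1

0xAA1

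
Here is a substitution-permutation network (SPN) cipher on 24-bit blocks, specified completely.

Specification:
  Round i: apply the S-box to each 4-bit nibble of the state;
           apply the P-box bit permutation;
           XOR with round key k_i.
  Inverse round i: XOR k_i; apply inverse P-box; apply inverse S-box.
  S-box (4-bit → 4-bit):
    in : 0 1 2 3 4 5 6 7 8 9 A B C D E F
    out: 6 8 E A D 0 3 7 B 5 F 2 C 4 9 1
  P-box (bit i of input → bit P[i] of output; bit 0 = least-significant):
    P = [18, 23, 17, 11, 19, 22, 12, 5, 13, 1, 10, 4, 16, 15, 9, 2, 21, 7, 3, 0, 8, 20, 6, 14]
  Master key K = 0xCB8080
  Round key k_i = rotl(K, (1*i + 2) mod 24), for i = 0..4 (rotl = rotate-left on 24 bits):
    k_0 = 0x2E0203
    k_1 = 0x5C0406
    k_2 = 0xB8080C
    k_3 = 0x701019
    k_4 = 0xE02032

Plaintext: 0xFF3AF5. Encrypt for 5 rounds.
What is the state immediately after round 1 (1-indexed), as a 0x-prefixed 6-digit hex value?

s_0 = plaintext = 0xFF3AF5
s_1 = Round(s_0, k_0) = 0x06A715
s_2 = Round(s_1, k_1) = 0x6DA2E0
s_3 = Round(s_2, k_2) = 0x238F32
s_4 = Round(s_3, k_3) = 0xA3F8FC
s_5 = Round(s_4, k_4) = 0xFB49E1

0x06A715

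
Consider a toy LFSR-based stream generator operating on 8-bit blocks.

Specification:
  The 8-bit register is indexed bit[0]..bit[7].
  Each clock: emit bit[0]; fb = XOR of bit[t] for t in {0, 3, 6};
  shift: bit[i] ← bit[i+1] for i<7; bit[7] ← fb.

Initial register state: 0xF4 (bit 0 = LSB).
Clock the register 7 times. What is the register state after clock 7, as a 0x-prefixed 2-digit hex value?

0x7B

reg_0 = 0xF4
clock 1: out=0, reg = 0xFA
clock 2: out=0, reg = 0x7D
clock 3: out=1, reg = 0xBE
clock 4: out=0, reg = 0xDF
clock 5: out=1, reg = 0xEF
clock 6: out=1, reg = 0xF7
clock 7: out=1, reg = 0x7B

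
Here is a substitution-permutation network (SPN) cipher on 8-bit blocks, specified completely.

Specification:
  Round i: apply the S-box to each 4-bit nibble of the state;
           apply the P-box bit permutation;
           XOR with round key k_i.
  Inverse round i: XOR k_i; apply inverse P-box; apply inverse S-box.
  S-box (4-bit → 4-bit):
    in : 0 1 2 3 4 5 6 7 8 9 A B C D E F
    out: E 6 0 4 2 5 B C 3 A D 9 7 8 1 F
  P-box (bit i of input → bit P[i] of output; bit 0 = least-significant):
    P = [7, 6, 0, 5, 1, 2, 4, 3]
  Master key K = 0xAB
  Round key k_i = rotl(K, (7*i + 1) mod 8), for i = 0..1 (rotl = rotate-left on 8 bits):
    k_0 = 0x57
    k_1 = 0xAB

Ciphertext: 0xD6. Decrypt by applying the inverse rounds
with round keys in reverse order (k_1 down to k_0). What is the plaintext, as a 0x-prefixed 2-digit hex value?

s_0 = ciphertext = 0xD6
s_1 = InvRound(s_0, k_1) = 0x00
s_2 = InvRound(s_1, k_0) = 0xC1

0xC1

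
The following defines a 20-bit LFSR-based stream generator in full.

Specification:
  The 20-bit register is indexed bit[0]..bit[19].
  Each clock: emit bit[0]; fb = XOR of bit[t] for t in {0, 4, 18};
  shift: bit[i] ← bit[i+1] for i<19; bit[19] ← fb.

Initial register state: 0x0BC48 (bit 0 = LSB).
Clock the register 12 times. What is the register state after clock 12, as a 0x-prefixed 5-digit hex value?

reg_0 = 0x0BC48
clock 1: out=0, reg = 0x05E24
clock 2: out=0, reg = 0x02F12
clock 3: out=0, reg = 0x81789
clock 4: out=1, reg = 0xC0BC4
clock 5: out=0, reg = 0xE05E2
clock 6: out=0, reg = 0xF02F1
clock 7: out=1, reg = 0xF8178
clock 8: out=0, reg = 0x7C0BC
clock 9: out=0, reg = 0x3E05E
clock 10: out=0, reg = 0x9F02F
clock 11: out=1, reg = 0xCF817
clock 12: out=1, reg = 0xE7C0B

0xE7C0B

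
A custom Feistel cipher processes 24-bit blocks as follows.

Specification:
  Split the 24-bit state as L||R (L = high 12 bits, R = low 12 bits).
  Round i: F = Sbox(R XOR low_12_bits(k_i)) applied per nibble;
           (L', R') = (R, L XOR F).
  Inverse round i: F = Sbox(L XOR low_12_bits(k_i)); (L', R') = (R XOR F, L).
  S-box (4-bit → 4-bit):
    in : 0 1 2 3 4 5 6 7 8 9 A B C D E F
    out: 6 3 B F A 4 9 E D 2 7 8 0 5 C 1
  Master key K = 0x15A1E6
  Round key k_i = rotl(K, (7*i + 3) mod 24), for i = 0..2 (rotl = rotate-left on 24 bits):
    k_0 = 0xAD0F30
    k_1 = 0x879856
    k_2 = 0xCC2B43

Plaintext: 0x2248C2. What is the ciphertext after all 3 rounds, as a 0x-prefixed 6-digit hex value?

s_0 = plaintext = 0x2248C2
s_1 = Round(s_0, k_0) = 0x8C2C3F
s_2 = Round(s_1, k_1) = 0xC3F250
s_3 = Round(s_2, k_2) = 0x250E00

0x250E00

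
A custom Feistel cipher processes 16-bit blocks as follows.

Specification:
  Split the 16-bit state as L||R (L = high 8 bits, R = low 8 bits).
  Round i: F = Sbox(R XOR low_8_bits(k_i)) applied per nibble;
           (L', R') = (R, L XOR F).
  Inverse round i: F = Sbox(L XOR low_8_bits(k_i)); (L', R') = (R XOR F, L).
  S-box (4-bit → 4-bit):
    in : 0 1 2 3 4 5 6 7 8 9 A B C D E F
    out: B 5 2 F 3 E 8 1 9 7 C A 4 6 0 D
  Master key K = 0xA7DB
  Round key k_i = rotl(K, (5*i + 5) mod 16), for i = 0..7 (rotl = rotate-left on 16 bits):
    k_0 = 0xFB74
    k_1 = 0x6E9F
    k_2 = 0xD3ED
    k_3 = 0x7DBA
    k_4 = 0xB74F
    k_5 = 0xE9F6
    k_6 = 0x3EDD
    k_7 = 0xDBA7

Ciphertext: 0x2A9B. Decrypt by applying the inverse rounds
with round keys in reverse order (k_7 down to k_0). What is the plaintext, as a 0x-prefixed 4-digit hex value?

0x7FB0

s_0 = ciphertext = 0x2A9B
s_1 = InvRound(s_0, k_7) = 0x0D2A
s_2 = InvRound(s_1, k_6) = 0x410D
s_3 = InvRound(s_2, k_5) = 0xAC41
s_4 = InvRound(s_3, k_4) = 0x4EAC
s_5 = InvRound(s_4, k_3) = 0x7F4E
s_6 = InvRound(s_5, k_2) = 0x3C7F
s_7 = InvRound(s_6, k_1) = 0xB03C
s_8 = InvRound(s_7, k_0) = 0x7FB0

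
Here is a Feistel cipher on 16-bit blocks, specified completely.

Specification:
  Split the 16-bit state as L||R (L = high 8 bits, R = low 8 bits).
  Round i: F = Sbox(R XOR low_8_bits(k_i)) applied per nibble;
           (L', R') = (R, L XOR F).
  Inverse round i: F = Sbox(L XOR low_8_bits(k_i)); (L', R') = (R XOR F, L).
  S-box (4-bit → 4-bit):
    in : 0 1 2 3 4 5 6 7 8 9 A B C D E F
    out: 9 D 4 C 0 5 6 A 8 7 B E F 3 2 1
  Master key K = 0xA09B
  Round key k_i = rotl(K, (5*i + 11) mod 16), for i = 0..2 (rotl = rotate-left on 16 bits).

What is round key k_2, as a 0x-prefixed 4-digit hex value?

0x1374

K = 0xA09B
k_0 = rotl(K, (5*0+11) mod 16) = rotl(K, 11) = 0xDD04
k_1 = rotl(K, (5*1+11) mod 16) = rotl(K, 0) = 0xA09B
k_2 = rotl(K, (5*2+11) mod 16) = rotl(K, 5) = 0x1374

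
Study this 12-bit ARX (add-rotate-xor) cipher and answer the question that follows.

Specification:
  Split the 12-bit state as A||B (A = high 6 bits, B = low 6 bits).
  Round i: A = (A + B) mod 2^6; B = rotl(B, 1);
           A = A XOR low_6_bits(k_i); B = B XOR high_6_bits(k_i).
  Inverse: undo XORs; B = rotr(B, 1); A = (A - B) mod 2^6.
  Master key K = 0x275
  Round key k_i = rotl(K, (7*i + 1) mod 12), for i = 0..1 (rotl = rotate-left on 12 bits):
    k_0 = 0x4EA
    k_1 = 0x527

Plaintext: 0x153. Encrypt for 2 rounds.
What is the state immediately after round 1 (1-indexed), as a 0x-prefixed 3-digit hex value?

0xCB5

s_0 = plaintext = 0x153
s_1 = Round(s_0, k_0) = 0xCB5
s_2 = Round(s_1, k_1) = 0x03F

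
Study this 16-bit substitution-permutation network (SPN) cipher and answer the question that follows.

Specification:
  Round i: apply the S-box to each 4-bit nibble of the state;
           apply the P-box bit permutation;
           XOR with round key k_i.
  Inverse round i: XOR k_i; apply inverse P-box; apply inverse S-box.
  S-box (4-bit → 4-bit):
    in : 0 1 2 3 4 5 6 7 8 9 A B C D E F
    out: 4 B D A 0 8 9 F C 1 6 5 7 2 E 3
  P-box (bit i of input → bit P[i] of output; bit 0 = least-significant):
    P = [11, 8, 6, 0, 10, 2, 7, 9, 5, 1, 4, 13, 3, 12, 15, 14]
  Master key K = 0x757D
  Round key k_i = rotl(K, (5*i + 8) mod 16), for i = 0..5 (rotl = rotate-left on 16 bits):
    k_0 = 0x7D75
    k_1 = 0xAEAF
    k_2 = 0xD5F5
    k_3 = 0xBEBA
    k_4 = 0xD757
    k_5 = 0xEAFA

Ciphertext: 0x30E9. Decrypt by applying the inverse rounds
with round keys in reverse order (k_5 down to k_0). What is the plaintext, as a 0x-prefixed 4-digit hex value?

0x8735

s_0 = ciphertext = 0x30E9
s_1 = InvRound(s_0, k_5) = 0xEA56
s_2 = InvRound(s_1, k_4) = 0xD591
s_3 = InvRound(s_2, k_3) = 0x6151
s_4 = InvRound(s_3, k_2) = 0xA6C4
s_5 = InvRound(s_4, k_1) = 0x9F42
s_6 = InvRound(s_5, k_0) = 0x8735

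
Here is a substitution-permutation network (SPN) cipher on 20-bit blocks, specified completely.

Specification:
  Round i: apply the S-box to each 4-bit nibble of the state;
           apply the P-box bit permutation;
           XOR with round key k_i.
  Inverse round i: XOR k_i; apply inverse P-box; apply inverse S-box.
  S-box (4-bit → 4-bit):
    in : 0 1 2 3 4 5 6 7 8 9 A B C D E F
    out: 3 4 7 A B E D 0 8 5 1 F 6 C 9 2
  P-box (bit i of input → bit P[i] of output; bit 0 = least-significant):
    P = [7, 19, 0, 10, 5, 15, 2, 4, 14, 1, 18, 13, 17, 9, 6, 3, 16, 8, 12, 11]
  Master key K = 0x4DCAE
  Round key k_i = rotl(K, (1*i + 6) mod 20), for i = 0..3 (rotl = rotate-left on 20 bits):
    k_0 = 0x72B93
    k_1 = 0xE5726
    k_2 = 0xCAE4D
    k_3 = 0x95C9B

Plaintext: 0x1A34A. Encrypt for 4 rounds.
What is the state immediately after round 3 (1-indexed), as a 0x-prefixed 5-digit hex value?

0xE467C

s_0 = plaintext = 0x1A34A
s_1 = Round(s_0, k_0) = 0x59B21
s_2 = Round(s_1, k_1) = 0x8AE41
s_3 = Round(s_2, k_2) = 0xE467C
s_4 = Round(s_3, k_3) = 0x63692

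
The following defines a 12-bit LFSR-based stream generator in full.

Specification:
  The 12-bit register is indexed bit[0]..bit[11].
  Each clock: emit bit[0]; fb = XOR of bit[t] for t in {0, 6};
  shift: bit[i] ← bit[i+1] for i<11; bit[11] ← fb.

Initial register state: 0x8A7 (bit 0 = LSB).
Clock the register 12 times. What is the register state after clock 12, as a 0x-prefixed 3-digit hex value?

reg_0 = 0x8A7
clock 1: out=1, reg = 0xC53
clock 2: out=1, reg = 0x629
clock 3: out=1, reg = 0xB14
clock 4: out=0, reg = 0x58A
clock 5: out=0, reg = 0x2C5
clock 6: out=1, reg = 0x162
clock 7: out=0, reg = 0x8B1
clock 8: out=1, reg = 0xC58
clock 9: out=0, reg = 0xE2C
clock 10: out=0, reg = 0x716
clock 11: out=0, reg = 0x38B
clock 12: out=1, reg = 0x9C5

0x9C5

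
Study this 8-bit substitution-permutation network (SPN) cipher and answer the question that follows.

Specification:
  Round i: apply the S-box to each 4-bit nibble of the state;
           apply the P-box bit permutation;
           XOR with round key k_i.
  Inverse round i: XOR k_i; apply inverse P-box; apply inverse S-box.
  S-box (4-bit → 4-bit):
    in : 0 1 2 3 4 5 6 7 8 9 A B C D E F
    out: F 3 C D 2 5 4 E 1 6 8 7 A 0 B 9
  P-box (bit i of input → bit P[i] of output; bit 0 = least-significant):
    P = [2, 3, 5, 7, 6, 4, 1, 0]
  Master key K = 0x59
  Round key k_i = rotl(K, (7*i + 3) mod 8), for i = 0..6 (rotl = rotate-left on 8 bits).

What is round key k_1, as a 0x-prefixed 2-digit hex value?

0x65

K = 0x59
k_0 = rotl(K, (7*0+3) mod 8) = rotl(K, 3) = 0xCA
k_1 = rotl(K, (7*1+3) mod 8) = rotl(K, 2) = 0x65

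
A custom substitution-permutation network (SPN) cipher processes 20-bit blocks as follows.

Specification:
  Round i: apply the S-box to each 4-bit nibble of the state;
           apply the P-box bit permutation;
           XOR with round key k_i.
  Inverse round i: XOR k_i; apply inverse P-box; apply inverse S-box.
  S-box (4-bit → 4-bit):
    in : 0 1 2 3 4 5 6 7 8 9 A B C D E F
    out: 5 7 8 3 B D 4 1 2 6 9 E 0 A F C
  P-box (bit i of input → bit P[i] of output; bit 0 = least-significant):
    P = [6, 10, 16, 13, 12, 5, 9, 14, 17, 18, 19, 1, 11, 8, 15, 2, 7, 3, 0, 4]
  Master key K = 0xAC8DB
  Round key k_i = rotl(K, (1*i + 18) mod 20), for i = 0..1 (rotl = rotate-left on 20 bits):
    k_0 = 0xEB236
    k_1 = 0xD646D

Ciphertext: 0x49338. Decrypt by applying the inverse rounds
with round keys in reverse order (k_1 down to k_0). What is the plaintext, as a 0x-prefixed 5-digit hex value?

s_0 = ciphertext = 0x49338
s_1 = InvRound(s_0, k_1) = 0xFB65E
s_2 = InvRound(s_1, k_0) = 0x8CC81

0x8CC81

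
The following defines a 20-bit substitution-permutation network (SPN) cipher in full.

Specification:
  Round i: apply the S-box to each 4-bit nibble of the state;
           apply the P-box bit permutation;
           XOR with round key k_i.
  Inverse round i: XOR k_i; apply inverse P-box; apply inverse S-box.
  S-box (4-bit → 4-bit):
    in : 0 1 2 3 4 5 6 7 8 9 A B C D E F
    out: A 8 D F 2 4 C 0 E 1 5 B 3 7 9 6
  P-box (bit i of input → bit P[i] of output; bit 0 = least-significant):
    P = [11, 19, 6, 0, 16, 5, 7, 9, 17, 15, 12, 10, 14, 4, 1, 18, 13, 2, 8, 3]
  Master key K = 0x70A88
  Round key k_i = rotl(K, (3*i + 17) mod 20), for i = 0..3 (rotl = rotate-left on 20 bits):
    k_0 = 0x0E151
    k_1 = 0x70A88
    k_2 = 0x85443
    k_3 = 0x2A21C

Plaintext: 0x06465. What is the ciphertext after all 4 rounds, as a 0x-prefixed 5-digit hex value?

0x48891

s_0 = plaintext = 0x06465
s_1 = Round(s_0, k_0) = 0x4639F
s_2 = Round(s_1, k_1) = 0x89ECE
s_3 = Round(s_2, k_2) = 0xB196E
s_4 = Round(s_3, k_3) = 0x48891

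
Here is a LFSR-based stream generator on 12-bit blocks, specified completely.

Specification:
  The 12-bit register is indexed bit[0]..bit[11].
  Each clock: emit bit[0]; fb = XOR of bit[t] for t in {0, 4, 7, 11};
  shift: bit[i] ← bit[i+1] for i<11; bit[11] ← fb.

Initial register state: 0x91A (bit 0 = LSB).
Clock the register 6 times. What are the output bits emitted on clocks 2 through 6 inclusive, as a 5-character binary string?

10110

reg_0 = 0x91A
clock 1: out=0, reg = 0x48D
clock 2: out=1, reg = 0x246
clock 3: out=0, reg = 0x123
clock 4: out=1, reg = 0x891
clock 5: out=1, reg = 0x448
clock 6: out=0, reg = 0x224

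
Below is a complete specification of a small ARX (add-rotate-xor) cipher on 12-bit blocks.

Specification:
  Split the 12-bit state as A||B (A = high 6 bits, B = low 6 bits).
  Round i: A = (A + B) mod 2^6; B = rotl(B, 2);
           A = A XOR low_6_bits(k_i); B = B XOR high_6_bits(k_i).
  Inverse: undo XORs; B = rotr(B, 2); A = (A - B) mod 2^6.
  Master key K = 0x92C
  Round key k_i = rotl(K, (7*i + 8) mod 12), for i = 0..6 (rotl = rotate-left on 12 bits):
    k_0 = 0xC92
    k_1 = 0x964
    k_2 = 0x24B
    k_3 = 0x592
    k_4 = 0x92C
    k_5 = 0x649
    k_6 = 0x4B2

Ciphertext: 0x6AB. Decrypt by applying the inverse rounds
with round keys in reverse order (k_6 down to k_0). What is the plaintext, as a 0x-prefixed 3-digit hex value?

s_0 = ciphertext = 0x6AB
s_1 = InvRound(s_0, k_6) = 0x29E
s_2 = InvRound(s_1, k_5) = 0x4B1
s_3 = InvRound(s_2, k_4) = 0xA55
s_4 = InvRound(s_3, k_3) = 0x2F0
s_5 = InvRound(s_4, k_2) = 0x89E
s_6 = InvRound(s_5, k_1) = 0x23E
s_7 = InvRound(s_6, k_0) = 0x5C3

0x5C3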